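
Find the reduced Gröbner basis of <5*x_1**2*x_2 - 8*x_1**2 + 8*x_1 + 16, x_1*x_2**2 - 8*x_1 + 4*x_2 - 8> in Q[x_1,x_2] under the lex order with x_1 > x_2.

G = {x_1 - 9/68*x_2**3 - 55/68*x_2**2 + 3*x_2 + 1, x_2**4 + 3*x_2**3 - 40*x_2**2 + 68*x_2}

f_1 = 5*x_1**2*x_2 - 8*x_1**2 + 8*x_1 + 16, LT = x_1**2*x_2.
f_2 = x_1*x_2**2 - 8*x_1 + 4*x_2 - 8, LT = x_1*x_2**2.

S(f_1,f_2): lcm = x_1**2*x_2**2. S = -8/5*x_1**2*x_2 + 8*x_1**2 - 12/5*x_1*x_2 + 8*x_1 + 16/5*x_2.
  reduce S modulo (f_1, f_2):
  remainder 136/25*x_1**2 - 12/5*x_1*x_2 + 264/25*x_1 + 16/5*x_2 + 128/25 ≠ 0; add g_3 = 136/25*x_1**2 - 12/5*x_1*x_2 + 264/25*x_1 + 16/5*x_2 + 128/25 to the basis.

S(f_1,g_3): lcm = x_1**2*x_2. S = -8/5*x_1**2 + 15/34*x_1*x_2**2 - 33/17*x_1*x_2 + 8/5*x_1 - 10/17*x_2**2 - 16/17*x_2 + 16/5.
  reduce S modulo (f_1, f_2, g_3):
  remainder -45/17*x_1*x_2 + 140/17*x_1 - 10/17*x_2**2 - 30/17*x_2 + 140/17 ≠ 0; add g_4 = -45/17*x_1*x_2 + 140/17*x_1 - 10/17*x_2**2 - 30/17*x_2 + 140/17 to the basis.

S(f_2,g_3): lcm = x_1**2*x_2**2. S = -8*x_1**2 + 15/34*x_1*x_2**3 - 33/17*x_1*x_2**2 + 4*x_1*x_2 - 8*x_1 - 10/17*x_2**3 - 16/17*x_2**2.
  reduce S modulo (f_1, f_2, g_3, g_4):
  remainder 40/9*x_1 - 10/17*x_2**3 - 550/153*x_2**2 + 40/3*x_2 + 40/9 ≠ 0; add g_5 = 40/9*x_1 - 10/17*x_2**3 - 550/153*x_2**2 + 40/3*x_2 + 40/9 to the basis.

S(f_2,g_5): lcm = x_1*x_2**2. S = -8*x_1 + 9/68*x_2**5 + 55/68*x_2**4 - 3*x_2**3 - x_2**2 + 4*x_2 - 8.
  reduce S modulo (f_1, f_2, g_3, g_4, g_5):
  remainder 9/68*x_2**5 + 55/68*x_2**4 - 69/17*x_2**3 - 127/17*x_2**2 + 28*x_2 ≠ 0; add g_6 = 9/68*x_2**5 + 55/68*x_2**4 - 69/17*x_2**3 - 127/17*x_2**2 + 28*x_2 to the basis.

S(g_4,g_5): lcm = x_1*x_2. S = -28/9*x_1 + 9/68*x_2**4 + 55/68*x_2**3 - 25/9*x_2**2 - 1/3*x_2 - 28/9.
  reduce S modulo (f_1, f_2, g_3, g_4, g_5, g_6):
  remainder 9/68*x_2**4 + 27/68*x_2**3 - 90/17*x_2**2 + 9*x_2 ≠ 0; add g_7 = 9/68*x_2**4 + 27/68*x_2**3 - 90/17*x_2**2 + 9*x_2 to the basis.

The other S-polynomials (S(f_1,g_4), S(f_2,g_4), S(g_3,g_4), S(f_1,g_5), S(g_3,g_5), S(f_1,g_6), S(f_2,g_6), S(g_3,g_6), S(g_4,g_6), S(g_5,g_6), S(f_1,g_7), S(f_2,g_7), S(g_3,g_7), S(g_4,g_7), S(g_5,g_7), S(g_6,g_7)) all reduce to 0 modulo the current basis, so we have a Gröbner basis.
Inter-reduce: drop elements whose leading term is divisible by another's, tail-reduce, and make monic.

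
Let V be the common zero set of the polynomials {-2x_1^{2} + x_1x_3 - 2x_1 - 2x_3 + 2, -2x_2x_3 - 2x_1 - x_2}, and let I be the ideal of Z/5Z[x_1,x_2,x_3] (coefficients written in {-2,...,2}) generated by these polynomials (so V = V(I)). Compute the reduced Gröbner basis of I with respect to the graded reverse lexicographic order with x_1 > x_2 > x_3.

G = {x_1^{2} + 2x_1x_3 + x_1 + x_3 - 1, x_2x_3 + x_1 - 2x_2}

This is the nonlinear analogue of row-reducing a linear system.

f_1 = -2x_1^{2} + x_1x_3 - 2x_1 - 2x_3 + 2, LT = x_1^{2}.
f_2 = -2x_2x_3 - 2x_1 - x_2, LT = x_2x_3.

The S-polynomials (S(f_1,f_2)) all reduce to 0 modulo the current basis, so we have a Gröbner basis.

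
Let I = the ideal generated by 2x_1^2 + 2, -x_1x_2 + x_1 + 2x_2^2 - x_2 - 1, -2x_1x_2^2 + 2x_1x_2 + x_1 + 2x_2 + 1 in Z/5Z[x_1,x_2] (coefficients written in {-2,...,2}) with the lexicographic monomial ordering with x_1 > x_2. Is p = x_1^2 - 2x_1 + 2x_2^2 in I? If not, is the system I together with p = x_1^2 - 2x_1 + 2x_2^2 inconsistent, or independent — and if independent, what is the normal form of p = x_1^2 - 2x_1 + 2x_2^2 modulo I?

First compute the reduced Gröbner basis of I by Buchberger's algorithm.
f_1 = 2x_1^2 + 2, LT = x_1^2.
f_2 = -x_1x_2 + x_1 + 2x_2^2 - x_2 - 1, LT = x_1x_2.
f_3 = -2x_1x_2^2 + 2x_1x_2 + x_1 + 2x_2 + 1, LT = x_1x_2^2.

S(f_1,f_2): lcm = x_1^2x_2. S = x_1^2 + 2x_1x_2^2 - x_1x_2 - x_1 + x_2.
  reduce S modulo (f_1, f_2, f_3):
  remainder -x_2^3 - 2x_2 - 2 ≠ 0; add h_4 = -x_2^3 - 2x_2 - 2 to the basis.

S(f_1,f_3): lcm = x_1^2x_2^2. S = x_1^2x_2 - 2x_1^2 + x_1x_2 - 2x_1 + x_2^2.
  reduce S modulo (f_1, f_2, f_3, h_4):
  remainder -x_1 - 2x_2^2 - 2x_2 + 1 ≠ 0; add h_5 = -x_1 - 2x_2^2 - 2x_2 + 1 to the basis.

S(f_3,h_4): lcm = x_1x_2^3. S = -x_1x_2^2 - 2x_1 - x_2^2 + 2x_2.
  reduce S modulo (f_1, f_2, f_3, h_4, h_5):
  remainder -x_2^2 - x_2 + 2 ≠ 0; add h_6 = -x_2^2 - x_2 + 2 to the basis.

The other S-polynomials (S(f_2,f_3), S(f_1,h_4), S(f_2,h_4), S(f_1,h_5), S(f_2,h_5), S(f_3,h_5), S(h_4,h_5), S(f_1,h_6), S(f_2,h_6), S(f_3,h_6), S(h_4,h_6), S(h_5,h_6)) all reduce to 0 modulo the current basis, so we have a Gröbner basis.
Inter-reduce: drop elements whose leading term is divisible by another's, tail-reduce, and make monic.
Reduced Gröbner basis: {x_1 - 2, x_2^2 + x_2 - 2}.
Label its elements g_1 = x_1 - 2, g_2 = x_2^2 + x_2 - 2.

Reduce p = x_1^2 - 2x_1 + 2x_2^2 modulo G:
  leading term x_1^2: subtract (x_1)·g_1 from x_1^2 - 2x_1 + 2x_2^2 → 2x_2^2
  leading term x_2^2: subtract (2)·g_2 from 2x_2^2 → -2x_2 - 1
  leading term x_2: no divisor's leading term divides it; move -2x_2 to the remainder.
  leading term 1: no divisor's leading term divides it; move -1 to the remainder.
  normal form = -2x_2 - 1.
The normal form is nonzero, so p ∉ I. Since p minus its normal form lies in I, I + (p) = I + (r) where r = -2x_2 - 1; decide whether this ideal is the whole ring.
Run Buchberger on G together with r (pairs among the g_i already reduce to 0 since G is a Gröbner basis):
g_1 = x_1 - 2, LT = x_1.
g_2 = x_2^2 + x_2 - 2, LT = x_2^2.
r = -2x_2 - 1, LT = x_2.

S(g_2,r): lcm = x_2^2. S = -2x_2 - 2.
  reduce S modulo (g_1, g_2, r):
  remainder -1 ≠ 0; add m_4 = -1 to the basis.

The other S-polynomials (S(g_1,g_2), S(g_1,r), S(g_1,m_4), S(g_2,m_4), S(r,m_4)) all reduce to 0 modulo the current basis, so we have a Gröbner basis.
Inter-reduce: drop elements whose leading term is divisible by another's, tail-reduce, and make monic.
Reduced Gröbner basis: {1}.
The reduced Gröbner basis of I + (p) is {1}: the ideal is the whole ring, so the enlarged system has no common solution — adjoining p is inconsistent.

Adjoining x_1^2 - 2x_1 + 2x_2^2 makes the ideal the whole ring: the system is inconsistent.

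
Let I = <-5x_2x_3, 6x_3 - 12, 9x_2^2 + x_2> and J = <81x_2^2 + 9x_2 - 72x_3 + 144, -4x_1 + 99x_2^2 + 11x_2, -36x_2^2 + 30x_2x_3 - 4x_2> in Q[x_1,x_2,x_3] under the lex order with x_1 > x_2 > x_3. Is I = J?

No, the ideals differ.

Equality of ideals is decidable: compute both reduced Gröbner bases (unique for the ordering) and check whether they agree.
Buchberger on the first generating set:
f_1 = -5x_2x_3, LT = x_2x_3.
f_2 = 6x_3 - 12, LT = x_3.
f_3 = 9x_2^2 + x_2, LT = x_2^2.

S(f_1,f_2): lcm = x_2x_3. S = 2x_2.
  reduce S modulo (f_1, f_2, f_3):
  remainder 2x_2 ≠ 0; add g_4 = 2x_2 to the basis.

The other S-polynomials (S(f_1,f_3), S(f_2,f_3), S(f_1,g_4), S(f_2,g_4), S(f_3,g_4)) all reduce to 0 modulo the current basis, so we have a Gröbner basis.
Inter-reduce: drop elements whose leading term is divisible by another's, tail-reduce, and make monic.
Reduced Gröbner basis: {x_2, x_3 - 2}.

Buchberger on the second generating set:
h_1 = 81x_2^2 + 9x_2 - 72x_3 + 144, LT = x_2^2.
h_2 = -4x_1 + 99x_2^2 + 11x_2, LT = x_1.
h_3 = -36x_2^2 + 30x_2x_3 - 4x_2, LT = x_2^2.

S(h_1,h_3): lcm = x_2^2. S = 5/6x_2x_3 - 8/9x_3 + 16/9.
  reduce S modulo (h_1, h_2, h_3):
  remainder 5/6x_2x_3 - 8/9x_3 + 16/9 ≠ 0; add k_4 = 5/6x_2x_3 - 8/9x_3 + 16/9 to the basis.

S(h_1,k_4): lcm = x_2^2x_3. S = 53/45x_2x_3 - 32/15x_2 - 8/9x_3^2 + 16/9x_3.
  reduce S modulo (h_1, h_2, h_3, k_4):
  remainder -32/15x_2 - 8/9x_3^2 + 2048/675x_3 - 1696/675 ≠ 0; add k_5 = -32/15x_2 - 8/9x_3^2 + 2048/675x_3 - 1696/675 to the basis.

S(k_4,k_5): lcm = x_2x_3. S = -5/12x_3^3 + 64/45x_3^2 - 101/45x_3 + 32/15.
  reduce S modulo (h_1, h_2, h_3, k_4, k_5):
  remainder -5/12x_3^3 + 64/45x_3^2 - 101/45x_3 + 32/15 ≠ 0; add k_6 = -5/12x_3^3 + 64/45x_3^2 - 101/45x_3 + 32/15 to the basis.

The other S-polynomials (S(h_1,h_2), S(h_2,h_3), S(h_2,k_4), S(h_3,k_4), S(h_1,k_5), S(h_2,k_5), S(h_3,k_5), S(h_1,k_6), S(h_2,k_6), S(h_3,k_6), S(k_4,k_6), S(k_5,k_6)) all reduce to 0 modulo the current basis, so we have a Gröbner basis.
Inter-reduce: drop elements whose leading term is divisible by another's, tail-reduce, and make monic.
Reduced Gröbner basis: {x_1 - 22x_3 + 44, x_2 + 5/12x_3^2 - 64/45x_3 + 53/45, x_3^3 - 256/75x_3^2 + 404/75x_3 - 128/25}.

Since the reduced bases disagree, the two ideals are not the same.
The choice of monomial ordering does not affect the verdict — as long as both bases are computed under the same ordering, their equality decides ideal equality.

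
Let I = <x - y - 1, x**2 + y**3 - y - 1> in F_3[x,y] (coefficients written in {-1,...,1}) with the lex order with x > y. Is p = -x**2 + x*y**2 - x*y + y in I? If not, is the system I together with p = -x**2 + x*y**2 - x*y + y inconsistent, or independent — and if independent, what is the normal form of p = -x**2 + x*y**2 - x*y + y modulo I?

-x**2 + x*y**2 - x*y + y is independent of I; its normal form modulo I is y**2 - 1.

First compute the reduced Gröbner basis of I by Buchberger's algorithm.
f_1 = x - y - 1, LT = x.
f_2 = x**2 + y**3 - y - 1, LT = x**2.

S(f_1,f_2): lcm = x**2. S = -x*y - x - y**3 + y + 1.
  leading term x*y: subtract (-y)·f_1 from -x*y - x - y**3 + y + 1 → -x - y**3 - y**2 + 1
  leading term x: subtract (-1)·f_1 from -x - y**3 - y**2 + 1 → -y**3 - y**2 - y
  leading term y**3: no divisor's leading term divides it; move -y**3 to the remainder.
  leading term y**2: no divisor's leading term divides it; move -y**2 to the remainder.
  leading term y: no divisor's leading term divides it; move -y to the remainder.
  remainder -y**3 - y**2 - y ≠ 0; add h_3 = -y**3 - y**2 - y to the basis.

The other S-polynomials (S(f_1,h_3), S(f_2,h_3)) all reduce to 0 modulo the current basis, so we have a Gröbner basis.
Inter-reduce: drop elements whose leading term is divisible by another's, tail-reduce, and make monic.
Reduced Gröbner basis: {x - y - 1, y**3 + y**2 + y}.
Label its elements g_1 = x - y - 1, g_2 = y**3 + y**2 + y.

Reduce p = -x**2 + x*y**2 - x*y + y modulo G:
  leading term x**2: subtract (-x)·g_1 from -x**2 + x*y**2 - x*y + y → x*y**2 + x*y - x + y
  leading term x*y**2: subtract (y**2)·g_1 from x*y**2 + x*y - x + y → x*y - x + y**3 + y**2 + y
  leading term x*y: subtract (y)·g_1 from x*y - x + y**3 + y**2 + y → -x + y**3 - y**2 - y
  leading term x: subtract (-1)·g_1 from -x + y**3 - y**2 - y → y**3 - y**2 + y - 1
  leading term y**3: subtract (1)·g_2 from y**3 - y**2 + y - 1 → y**2 - 1
  leading term y**2: no divisor's leading term divides it; move y**2 to the remainder.
  leading term 1: no divisor's leading term divides it; move -1 to the remainder.
  normal form = y**2 - 1.
The normal form is nonzero, so p ∉ I. Since p minus its normal form lies in I, I + (p) = I + (r) where r = y**2 - 1; decide whether this ideal is the whole ring.
Run Buchberger on G together with r (pairs among the g_i already reduce to 0 since G is a Gröbner basis):
g_1 = x - y - 1, LT = x.
g_2 = y**3 + y**2 + y, LT = y**3.
r = y**2 - 1, LT = y**2.

S(g_2,r): lcm = y**3. S = y**2 - y.
  leading term y**2: subtract (1)·r from y**2 - y → -y + 1
  leading term y: no divisor's leading term divides it; move -y to the remainder.
  leading term 1: no divisor's leading term divides it; move 1 to the remainder.
  remainder -y + 1 ≠ 0; add m_4 = -y + 1 to the basis.

The other S-polynomials (S(g_1,g_2), S(g_1,r), S(g_1,m_4), S(g_2,m_4), S(r,m_4)) all reduce to 0 modulo the current basis, so we have a Gröbner basis.
Inter-reduce: drop elements whose leading term is divisible by another's, tail-reduce, and make monic.
Reduced Gröbner basis: {x + 1, y - 1}.
The reduced Gröbner basis of I + (p) is {x + 1, y - 1} ≠ {1}, a proper ideal, so the enlarged system stays consistent: p is independent of I, with normal form y**2 - 1.

The remainder on division by a Gröbner basis is unique — it is the normal form.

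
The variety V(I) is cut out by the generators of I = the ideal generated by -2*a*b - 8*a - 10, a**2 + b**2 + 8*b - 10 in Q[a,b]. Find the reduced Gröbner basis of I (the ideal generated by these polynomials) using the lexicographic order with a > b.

G = {a - 1/5*b**3 - 12/5*b**2 - 22/5*b + 8, b**4 + 16*b**3 + 70*b**2 + 48*b - 135}

f_1 = -2*a*b - 8*a - 10, LT = a*b.
f_2 = a**2 + b**2 + 8*b - 10, LT = a**2.

S(f_1,f_2): lcm = a**2*b. S = 4*a**2 + 5*a - b**3 - 8*b**2 + 10*b.
  leading term a**2: subtract (4)·f_2 from 4*a**2 + 5*a - b**3 - 8*b**2 + 10*b → 5*a - b**3 - 12*b**2 - 22*b + 40
  leading term a: no divisor's leading term divides it; move 5*a to the remainder.
  leading term b**3: no divisor's leading term divides it; move -b**3 to the remainder.
  leading term b**2: no divisor's leading term divides it; move -12*b**2 to the remainder.
  leading term b: no divisor's leading term divides it; move -22*b to the remainder.
  leading term 1: no divisor's leading term divides it; move 40 to the remainder.
  remainder 5*a - b**3 - 12*b**2 - 22*b + 40 ≠ 0; add g_3 = 5*a - b**3 - 12*b**2 - 22*b + 40 to the basis.

S(f_1,g_3): lcm = a*b. S = 4*a + 1/5*b**4 + 12/5*b**3 + 22/5*b**2 - 8*b + 5.
  leading term a: subtract (4/5)·g_3 from 4*a + 1/5*b**4 + 12/5*b**3 + 22/5*b**2 - 8*b + 5 → 1/5*b**4 + 16/5*b**3 + 14*b**2 + 48/5*b - 27
  leading term b**4: no divisor's leading term divides it; move 1/5*b**4 to the remainder.
  leading term b**3: no divisor's leading term divides it; move 16/5*b**3 to the remainder.
  leading term b**2: no divisor's leading term divides it; move 14*b**2 to the remainder.
  leading term b: no divisor's leading term divides it; move 48/5*b to the remainder.
  leading term 1: no divisor's leading term divides it; move -27 to the remainder.
  remainder 1/5*b**4 + 16/5*b**3 + 14*b**2 + 48/5*b - 27 ≠ 0; add g_4 = 1/5*b**4 + 16/5*b**3 + 14*b**2 + 48/5*b - 27 to the basis.

The other S-polynomials (S(f_2,g_3), S(f_1,g_4), S(f_2,g_4), S(g_3,g_4)) all reduce to 0 modulo the current basis, so we have a Gröbner basis.
Inter-reduce: drop elements whose leading term is divisible by another's, tail-reduce, and make monic.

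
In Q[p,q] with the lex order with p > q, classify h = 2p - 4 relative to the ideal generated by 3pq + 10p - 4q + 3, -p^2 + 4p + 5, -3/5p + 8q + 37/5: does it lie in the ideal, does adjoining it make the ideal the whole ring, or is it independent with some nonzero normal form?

Adjoining 2p - 4 makes the ideal the whole ring: the system is inconsistent.

First compute the reduced Gröbner basis of I by Buchberger's algorithm.
f_1 = 3pq + 10p - 4q + 3, LT = pq.
f_2 = -p^2 + 4p + 5, LT = p^2.
f_3 = -3/5p + 8q + 37/5, LT = p.

S(f_1,f_2): lcm = p^2q. S = 10/3p^2 + 8/3pq + p + 5q.
  leading term p^2: subtract (-10/3)·f_2 from 10/3p^2 + 8/3pq + p + 5q → 8/3pq + 43/3p + 5q + 50/3
  leading term pq: subtract (8/9)·f_1 from 8/3pq + 43/3p + 5q + 50/3 → 49/9p + 77/9q + 14
  leading term p: subtract (-245/27)·f_3 from 49/9p + 77/9q + 14 → 2191/27q + 2191/27
  leading term q: no divisor's leading term divides it; move 2191/27q to the remainder.
  leading term 1: no divisor's leading term divides it; move 2191/27 to the remainder.
  remainder 2191/27q + 2191/27 ≠ 0; add k_4 = 2191/27q + 2191/27 to the basis.

The other S-polynomials (S(f_1,f_3), S(f_2,f_3), S(f_1,k_4), S(f_2,k_4), S(f_3,k_4)) all reduce to 0 modulo the current basis, so we have a Gröbner basis.
Inter-reduce: drop elements whose leading term is divisible by another's, tail-reduce, and make monic.
Reduced Gröbner basis: {p + 1, q + 1}.
Label its elements g_1 = p + 1, g_2 = q + 1.

Reduce h = 2p - 4 modulo G:
  leading term p: subtract (2)·g_1 from 2p - 4 → -6
  leading term 1: no divisor's leading term divides it; move -6 to the remainder.
  normal form = -6.
The normal form is nonzero, so h ∉ I. Since h minus its normal form lies in I, I + (h) = I + (r) where r = -6; decide whether this ideal is the whole ring.
Here r = -6 is a nonzero constant, hence a unit: 1 ∈ I + (h), the Gröbner basis of I + (h) is {1}, and the enlarged system has no common solution — adjoining h is inconsistent.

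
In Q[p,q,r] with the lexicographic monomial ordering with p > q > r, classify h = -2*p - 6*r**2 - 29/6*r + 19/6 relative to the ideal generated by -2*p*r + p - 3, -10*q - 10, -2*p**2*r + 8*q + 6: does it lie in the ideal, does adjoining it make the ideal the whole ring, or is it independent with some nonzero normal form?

First compute the reduced Gröbner basis of I by Buchberger's algorithm.
f_1 = -2*p*r + p - 3, LT = p*r.
f_2 = -10*q - 10, LT = q.
f_3 = -2*p**2*r + 8*q + 6, LT = p**2*r.

S(f_1,f_3): lcm = p**2*r. S = -1/2*p**2 + 3/2*p + 4*q + 3.
  reduce S modulo (f_1, f_2, f_3):
  remainder -1/2*p**2 + 3/2*p - 1 ≠ 0; add k_4 = -1/2*p**2 + 3/2*p - 1 to the basis.

S(f_1,k_4): lcm = p**2*r. S = -1/2*p**2 + 3*p*r + 3/2*p - 2*r.
  reduce S modulo (f_1, f_2, f_3, k_4):
  remainder 3/2*p - 2*r - 7/2 ≠ 0; add k_5 = 3/2*p - 2*r - 7/2 to the basis.

S(f_1,k_5): lcm = p*r. S = -1/2*p + 4/3*r**2 + 7/3*r + 3/2.
  reduce S modulo (f_1, f_2, f_3, k_4, k_5):
  remainder 4/3*r**2 + 5/3*r + 1/3 ≠ 0; add k_6 = 4/3*r**2 + 5/3*r + 1/3 to the basis.

The other S-polynomials (S(f_1,f_2), S(f_2,f_3), S(f_2,k_4), S(f_3,k_4), S(f_2,k_5), S(f_3,k_5), S(k_4,k_5), S(f_1,k_6), S(f_2,k_6), S(f_3,k_6), S(k_4,k_6), S(k_5,k_6)) all reduce to 0 modulo the current basis, so we have a Gröbner basis.
Inter-reduce: drop elements whose leading term is divisible by another's, tail-reduce, and make monic.
Reduced Gröbner basis: {p - 4/3*r - 7/3, q + 1, r**2 + 5/4*r + 1/4}.
Label its elements g_1 = p - 4/3*r - 7/3, g_2 = q + 1, g_3 = r**2 + 5/4*r + 1/4.

Reduce h = -2*p - 6*r**2 - 29/6*r + 19/6 modulo G:
  leading term p: subtract (-2)·g_1 from -2*p - 6*r**2 - 29/6*r + 19/6 → -6*r**2 - 15/2*r - 3/2
  leading term r**2: subtract (-6)·g_3 from -6*r**2 - 15/2*r - 3/2 → 0
  normal form = 0.
Since the normal form is 0, h ∈ I.

Ideal membership is decidable via reduction modulo a Gröbner basis.

-2*p - 6*r**2 - 29/6*r + 19/6 lies in I (it reduces to 0).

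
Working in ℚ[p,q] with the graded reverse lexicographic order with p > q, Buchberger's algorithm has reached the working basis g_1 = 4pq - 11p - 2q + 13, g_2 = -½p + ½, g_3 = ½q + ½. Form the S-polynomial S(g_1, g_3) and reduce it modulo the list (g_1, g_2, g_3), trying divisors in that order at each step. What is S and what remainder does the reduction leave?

S(g_1, g_3) = -15/4p - ½q + 13/4; remainder on division = 0.

lcm(LM(g_1), LM(g_3)) = pq.
S = (lcm/LT(g_1))·g_1 − (lcm/LT(g_3))·g_3 = -15/4p - ½q + 13/4.
Reduce S modulo (g_1, g_2, g_3) in that order:
  leading term p: subtract (15/2)·g_2 from -15/4p - ½q + 13/4 → -½q - ½
  leading term q: subtract (-1)·g_3 from -½q - ½ → 0
The remainder is 0, so this S-polynomial contributes no new basis element.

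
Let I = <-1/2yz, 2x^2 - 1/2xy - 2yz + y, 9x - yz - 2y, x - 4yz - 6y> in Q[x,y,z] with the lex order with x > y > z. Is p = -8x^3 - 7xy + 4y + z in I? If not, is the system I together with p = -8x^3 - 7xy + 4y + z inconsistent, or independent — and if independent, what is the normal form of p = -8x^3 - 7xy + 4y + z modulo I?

-8x^3 - 7xy + 4y + z is independent of I; its normal form modulo I is z.

First compute the reduced Gröbner basis of I by Buchberger's algorithm.
f_1 = -1/2yz, LT = yz.
f_2 = 2x^2 - 1/2xy - 2yz + y, LT = x^2.
f_3 = 9x - yz - 2y, LT = x.
f_4 = x - 4yz - 6y, LT = x.

S(f_2,f_3): lcm = x^2. S = 1/9xyz - 1/36xy - yz + 1/2y.
  leading term xyz: subtract (-2/9x)·f_1 from 1/9xyz - 1/36xy - yz + 1/2y → -1/36xy - yz + 1/2y
  leading term xy: subtract (-1/324y)·f_3 from -1/36xy - yz + 1/2y → -1/324y^2z - 1/162y^2 - yz + 1/2y
  leading term y^2z: subtract (1/162y)·f_1 from -1/324y^2z - 1/162y^2 - yz + 1/2y → -1/162y^2 - yz + 1/2y
  leading term y^2: no divisor's leading term divides it; move -1/162y^2 to the remainder.
  leading term yz: subtract (2)·f_1 from -yz + 1/2y → 1/2y
  leading term y: no divisor's leading term divides it; move 1/2y to the remainder.
  remainder -1/162y^2 + 1/2y ≠ 0; add h_5 = -1/162y^2 + 1/2y to the basis.

S(f_2,f_4): lcm = x^2. S = 4xyz + 23/4xy - yz + 1/2y.
  leading term xyz: subtract (-8x)·f_1 from 4xyz + 23/4xy - yz + 1/2y → 23/4xy - yz + 1/2y
  leading term xy: subtract (23/36y)·f_3 from 23/4xy - yz + 1/2y → 23/36y^2z + 23/18y^2 - yz + 1/2y
  leading term y^2z: subtract (-23/18y)·f_1 from 23/36y^2z + 23/18y^2 - yz + 1/2y → 23/18y^2 - yz + 1/2y
  leading term y^2: subtract (-207)·h_5 from 23/18y^2 - yz + 1/2y → -yz + 104y
  leading term yz: subtract (2)·f_1 from -yz + 104y → 104y
  leading term y: no divisor's leading term divides it; move 104y to the remainder.
  remainder 104y ≠ 0; add h_6 = 104y to the basis.

The other S-polynomials (S(f_1,f_2), S(f_1,f_3), S(f_1,f_4), S(f_3,f_4), S(f_1,h_5), S(f_2,h_5), S(f_3,h_5), S(f_4,h_5), S(f_1,h_6), S(f_2,h_6), S(f_3,h_6), S(f_4,h_6), S(h_5,h_6)) all reduce to 0 modulo the current basis, so we have a Gröbner basis.
Inter-reduce: drop elements whose leading term is divisible by another's, tail-reduce, and make monic.
Reduced Gröbner basis: {x, y}.
Label its elements g_1 = x, g_2 = y.

Reduce p = -8x^3 - 7xy + 4y + z modulo G:
  leading term x^3: subtract (-8x^2)·g_1 from -8x^3 - 7xy + 4y + z → -7xy + 4y + z
  leading term xy: subtract (-7y)·g_1 from -7xy + 4y + z → 4y + z
  leading term y: subtract (4)·g_2 from 4y + z → z
  leading term z: no divisor's leading term divides it; move z to the remainder.
  normal form = z.
The normal form is nonzero, so p ∉ I. Since p minus its normal form lies in I, I + (p) = I + (r) where r = z; decide whether this ideal is the whole ring.
Run Buchberger on G together with r (pairs among the g_i already reduce to 0 since G is a Gröbner basis):
g_1 = x, LT = x.
g_2 = y, LT = y.
r = z, LT = z.

The S-polynomials (S(g_1,g_2), S(g_1,r), S(g_2,r)) all reduce to 0 modulo the current basis, so we have a Gröbner basis.
Inter-reduce: drop elements whose leading term is divisible by another's, tail-reduce, and make monic.
Reduced Gröbner basis: {x, y, z}.
The reduced Gröbner basis of I + (p) is {x, y, z} ≠ {1}, a proper ideal, so the enlarged system stays consistent: p is independent of I, with normal form z.

Ideal membership is decidable via reduction modulo a Gröbner basis.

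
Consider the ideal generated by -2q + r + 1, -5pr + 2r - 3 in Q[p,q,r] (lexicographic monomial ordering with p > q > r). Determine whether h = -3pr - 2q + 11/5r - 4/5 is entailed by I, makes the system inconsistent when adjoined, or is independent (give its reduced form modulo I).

-3pr - 2q + 11/5r - 4/5 lies in I (it reduces to 0).

First compute the reduced Gröbner basis of I by Buchberger's algorithm.
f_1 = -2q + r + 1, LT = q.
f_2 = -5pr + 2r - 3, LT = pr.

S(f_1,f_2): leading monomials are coprime, so the S-polynomial reduces to 0 (Buchberger's first criterion).
Every S-polynomial of the final basis reduces to 0, so we have a Gröbner basis.
Inter-reduce: drop elements whose leading term is divisible by another's, tail-reduce, and make monic.
Reduced Gröbner basis: {pr - 2/5r + 3/5, q - 1/2r - 1/2}.
Label its elements g_1 = pr - 2/5r + 3/5, g_2 = q - 1/2r - 1/2.

Reduce h = -3pr - 2q + 11/5r - 4/5 modulo G:
  leading term pr: subtract (-3)·g_1 from -3pr - 2q + 11/5r - 4/5 → -2q + r + 1
  leading term q: subtract (-2)·g_2 from -2q + r + 1 → 0
  normal form = 0.
Since the normal form is 0, h ∈ I.

The remainder on division by a Gröbner basis is unique — it is the normal form.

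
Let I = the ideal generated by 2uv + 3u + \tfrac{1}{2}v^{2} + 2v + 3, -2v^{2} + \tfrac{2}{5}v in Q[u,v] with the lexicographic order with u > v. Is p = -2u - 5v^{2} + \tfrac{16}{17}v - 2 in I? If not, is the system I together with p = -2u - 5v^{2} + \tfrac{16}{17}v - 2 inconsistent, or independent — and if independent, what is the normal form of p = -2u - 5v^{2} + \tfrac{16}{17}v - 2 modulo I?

First compute the reduced Gröbner basis of I by Buchberger's algorithm.
f_1 = 2uv + 3u + \tfrac{1}{2}v^{2} + 2v + 3, LT = uv.
f_2 = -2v^{2} + \tfrac{2}{5}v, LT = v^{2}.

S(f_1,f_2): lcm = uv^{2}. S = \tfrac{17}{10}uv + \tfrac{1}{4}v^{3} + v^{2} + \tfrac{3}{2}v.
  leading term uv: subtract (\tfrac{17}{20})·f_1 from \tfrac{17}{10}uv + \tfrac{1}{4}v^{3} + v^{2} + \tfrac{3}{2}v → -\tfrac{51}{20}u + \tfrac{1}{4}v^{3} + \tfrac{23}{40}v^{2} - \tfrac{1}{5}v - \tfrac{51}{20}
  leading term u: no divisor's leading term divides it; move -\tfrac{51}{20}u to the remainder.
  leading term v^{3}: subtract (-\tfrac{1}{8}v)·f_2 from \tfrac{1}{4}v^{3} + \tfrac{23}{40}v^{2} - \tfrac{1}{5}v - \tfrac{51}{20} → \tfrac{5}{8}v^{2} - \tfrac{1}{5}v - \tfrac{51}{20}
  leading term v^{2}: subtract (-\tfrac{5}{16})·f_2 from \tfrac{5}{8}v^{2} - \tfrac{1}{5}v - \tfrac{51}{20} → -\tfrac{3}{40}v - \tfrac{51}{20}
  leading term v: no divisor's leading term divides it; move -\tfrac{3}{40}v to the remainder.
  leading term 1: no divisor's leading term divides it; move -\tfrac{51}{20} to the remainder.
  remainder -\tfrac{51}{20}u - \tfrac{3}{40}v - \tfrac{51}{20} ≠ 0; add h_3 = -\tfrac{51}{20}u - \tfrac{3}{40}v - \tfrac{51}{20} to the basis.

S(f_1,h_3): lcm = uv. S = \tfrac{3}{2}u + \tfrac{15}{68}v^{2} + \tfrac{3}{2}.
  leading term u: subtract (-\tfrac{10}{17})·h_3 from \tfrac{3}{2}u + \tfrac{15}{68}v^{2} + \tfrac{3}{2} → \tfrac{15}{68}v^{2} - \tfrac{3}{68}v
  leading term v^{2}: subtract (-\tfrac{15}{136})·f_2 from \tfrac{15}{68}v^{2} - \tfrac{3}{68}v → 0
  remainder 0.

S(f_2,h_3): leading monomials are coprime, so the S-polynomial reduces to 0 (Buchberger's first criterion).
Every S-polynomial of the final basis reduces to 0, so we have a Gröbner basis.
Inter-reduce: drop elements whose leading term is divisible by another's, tail-reduce, and make monic.
Reduced Gröbner basis: {u + \tfrac{1}{34}v + 1, v^{2} - \tfrac{1}{5}v}.
Label its elements g_1 = u + \tfrac{1}{34}v + 1, g_2 = v^{2} - \tfrac{1}{5}v.

Reduce p = -2u - 5v^{2} + \tfrac{16}{17}v - 2 modulo G:
  leading term u: subtract (-2)·g_1 from -2u - 5v^{2} + \tfrac{16}{17}v - 2 → -5v^{2} + v
  leading term v^{2}: subtract (-5)·g_2 from -5v^{2} + v → 0
  normal form = 0.
Since the normal form is 0, p ∈ I.

-2u - 5v^{2} + \tfrac{16}{17}v - 2 lies in I (it reduces to 0).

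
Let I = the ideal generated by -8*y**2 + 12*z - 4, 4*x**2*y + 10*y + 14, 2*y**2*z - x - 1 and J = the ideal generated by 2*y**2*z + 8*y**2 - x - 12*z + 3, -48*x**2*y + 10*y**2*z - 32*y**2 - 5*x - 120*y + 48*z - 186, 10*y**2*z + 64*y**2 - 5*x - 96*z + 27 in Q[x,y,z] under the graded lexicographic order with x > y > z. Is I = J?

No, the ideals differ.

Equality of ideals is decidable: compute both reduced Gröbner bases (unique for the ordering) and check whether they agree.
Buchberger on the first generating set:
f_1 = -8*y**2 + 12*z - 4, LT = y**2.
f_2 = 4*x**2*y + 10*y + 14, LT = x**2*y.
f_3 = 2*y**2*z - x - 1, LT = y**2*z.

S(f_1,f_2): lcm = x**2*y**2. S = -3/2*x**2*z + 1/2*x**2 - 5/2*y**2 - 7/2*y.
  reduce S modulo (f_1, f_2, f_3):
  remainder -3/2*x**2*z + 1/2*x**2 - 7/2*y - 15/4*z + 5/4 ≠ 0; add g_4 = -3/2*x**2*z + 1/2*x**2 - 7/2*y - 15/4*z + 5/4 to the basis.

S(f_1,f_3): lcm = y**2*z. S = -3/2*z**2 + 1/2*x + 1/2*z + 1/2.
  reduce S modulo (f_1, f_2, f_3, g_4):
  remainder -3/2*z**2 + 1/2*x + 1/2*z + 1/2 ≠ 0; add g_5 = -3/2*z**2 + 1/2*x + 1/2*z + 1/2 to the basis.

S(f_2,f_3): lcm = x**2*y**2*z. S = 1/2*x**3 + 5/2*y**2*z + 1/2*x**2 + 7/2*y*z.
  reduce S modulo (f_1, f_2, f_3, g_4, g_5):
  remainder 1/2*x**3 + 1/2*x**2 + 7/2*y*z + 5/4*x + 5/4 ≠ 0; add g_6 = 1/2*x**3 + 1/2*x**2 + 7/2*y*z + 5/4*x + 5/4 to the basis.

The other S-polynomials (S(f_1,g_4), S(f_2,g_4), S(f_3,g_4), S(f_1,g_5), S(f_2,g_5), S(f_3,g_5), S(g_4,g_5), S(f_1,g_6), S(f_2,g_6), S(f_3,g_6), S(g_4,g_6), S(g_5,g_6)) all reduce to 0 modulo the current basis, so we have a Gröbner basis.
Inter-reduce: drop elements whose leading term is divisible by another's, tail-reduce, and make monic.
Reduced Gröbner basis: {x**3 + x**2 + 7*y*z + 5/2*x + 5/2, x**2*y + 5/2*y + 7/2, x**2*z - 1/3*x**2 + 7/3*y + 5/2*z - 5/6, y**2 - 3/2*z + 1/2, z**2 - 1/3*x - 1/3*z - 1/3}.

Buchberger on the second generating set:
h_1 = 2*y**2*z + 8*y**2 - x - 12*z + 3, LT = y**2*z.
h_2 = -48*x**2*y + 10*y**2*z - 32*y**2 - 5*x - 120*y + 48*z - 186, LT = x**2*y.
h_3 = 10*y**2*z + 64*y**2 - 5*x - 96*z + 27, LT = y**2*z.

S(h_1,h_2): lcm = x**2*y**2*z. S = 5/24*y**3*z**2 + 4*x**2*y**2 - 2/3*y**3*z - 1/2*x**3 - 6*x**2*z - 5/48*x*y*z - 5/2*y**2*z + y*z**2 + 3/2*x**2 - 31/8*y*z.
  reduce S modulo (h_1, h_2, h_3):
  remainder -1/2*x**3 - 6*x**2*z + 9/4*y*z**2 + 3/2*x**2 - 3/4*x*y - 67/16*y*z - 5/4*x - 29/2*y - 15*z + 15/4 ≠ 0; add k_4 = -1/2*x**3 - 6*x**2*z + 9/4*y*z**2 + 3/2*x**2 - 3/4*x*y - 67/16*y*z - 5/4*x - 29/2*y - 15*z + 15/4 to the basis.

S(h_1,h_3): lcm = y**2*z. S = -12/5*y**2 + 18/5*z - 6/5.
  reduce S modulo (h_1, h_2, h_3, k_4):
  remainder -12/5*y**2 + 18/5*z - 6/5 ≠ 0; add k_5 = -12/5*y**2 + 18/5*z - 6/5 to the basis.

S(h_2,h_3): lcm = x**2*y**2*z. S = -5/24*y**3*z**2 - 32/5*x**2*y**2 + 2/3*y**3*z + 1/2*x**3 + 48/5*x**2*z + 5/48*x*y*z + 5/2*y**2*z - y*z**2 - 27/10*x**2 + 31/8*y*z.
  reduce S modulo (h_1, h_2, h_3, k_4, k_5):
  remainder 18/5*x**2*z - 6/5*x**2 + 33/4*y + 9*z - 3 ≠ 0; add k_6 = 18/5*x**2*z - 6/5*x**2 + 33/4*y + 9*z - 3 to the basis.

S(h_1,k_5): lcm = y**2*z. S = 4*y**2 + 3/2*z**2 - 1/2*x - 13/2*z + 3/2.
  reduce S modulo (h_1, h_2, h_3, k_4, k_5, k_6):
  remainder 3/2*z**2 - 1/2*x - 1/2*z - 1/2 ≠ 0; add k_7 = 3/2*z**2 - 1/2*x - 1/2*z - 1/2 to the basis.

The other S-polynomials (S(h_1,k_4), S(h_2,k_4), S(h_3,k_4), S(h_2,k_5), S(h_3,k_5), S(k_4,k_5), S(h_1,k_6), S(h_2,k_6), S(h_3,k_6), S(k_4,k_6), S(k_5,k_6), S(h_1,k_7), S(h_2,k_7), S(h_3,k_7), S(k_4,k_7), S(k_5,k_7), S(k_6,k_7)) all reduce to 0 modulo the current basis, so we have a Gröbner basis.
Inter-reduce: drop elements whose leading term is divisible by another's, tail-reduce, and make monic.
Reduced Gröbner basis: {x**3 + x**2 + 55/8*y*z + 5/2*x + 5/2, x**2*y + 5/2*y + 55/16, x**2*z - 1/3*x**2 + 55/24*y + 5/2*z - 5/6, y**2 - 3/2*z + 1/2, z**2 - 1/3*x - 1/3*z - 1/3}.

Since the reduced bases disagree, the two ideals are not the same.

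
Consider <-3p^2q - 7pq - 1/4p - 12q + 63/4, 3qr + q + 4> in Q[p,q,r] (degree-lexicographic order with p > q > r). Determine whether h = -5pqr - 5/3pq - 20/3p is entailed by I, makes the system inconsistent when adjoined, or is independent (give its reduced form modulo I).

-5pqr - 5/3pq - 20/3p lies in I (it reduces to 0).

First compute the reduced Gröbner basis of I by Buchberger's algorithm.
f_1 = -3p^2q - 7pq - 1/4p - 12q + 63/4, LT = p^2q.
f_2 = 3qr + q + 4, LT = qr.

S(f_1,f_2): lcm = p^2qr. S = -1/3p^2q + 7/3pqr - 4/3p^2 + 1/12pr + 4qr - 21/4r.
  leading term p^2q: subtract (1/9)·f_1 from -1/3p^2q + 7/3pqr - 4/3p^2 + 1/12pr + 4qr - 21/4r → 7/3pqr - 4/3p^2 + 7/9pq + 1/12pr + 4qr + 1/36p + 4/3q - 21/4r - 7/4
  leading term pqr: subtract (7/9p)·f_2 from 7/3pqr - 4/3p^2 + 7/9pq + 1/12pr + 4qr + 1/36p + 4/3q - 21/4r - 7/4 → -4/3p^2 + 1/12pr + 4qr - 37/12p + 4/3q - 21/4r - 7/4
  leading term p^2: no divisor's leading term divides it; move -4/3p^2 to the remainder.
  leading term pr: no divisor's leading term divides it; move 1/12pr to the remainder.
  leading term qr: subtract (4/3)·f_2 from 4qr - 37/12p + 4/3q - 21/4r - 7/4 → -37/12p - 21/4r - 85/12
  leading term p: no divisor's leading term divides it; move -37/12p to the remainder.
  leading term r: no divisor's leading term divides it; move -21/4r to the remainder.
  leading term 1: no divisor's leading term divides it; move -85/12 to the remainder.
  remainder -4/3p^2 + 1/12pr - 37/12p - 21/4r - 85/12 ≠ 0; add k_3 = -4/3p^2 + 1/12pr - 37/12p - 21/4r - 85/12 to the basis.

S(f_1,k_3): lcm = p^2q. S = 1/16pqr + 1/48pq - 63/16qr + 1/12p - 21/16q - 21/4.
  leading term pqr: subtract (1/48p)·f_2 from 1/16pqr + 1/48pq - 63/16qr + 1/12p - 21/16q - 21/4 → -63/16qr - 21/16q - 21/4
  leading term qr: subtract (-21/16)·f_2 from -63/16qr - 21/16q - 21/4 → 0
  remainder 0.

S(f_2,k_3): leading monomials are coprime, so the S-polynomial reduces to 0 (Buchberger's first criterion).
Every S-polynomial of the final basis reduces to 0, so we have a Gröbner basis.
Inter-reduce: drop elements whose leading term is divisible by another's, tail-reduce, and make monic.
Reduced Gröbner basis: {p^2 - 1/16pr + 37/16p + 63/16r + 85/16, qr + 1/3q + 4/3}.
Label its elements g_1 = p^2 - 1/16pr + 37/16p + 63/16r + 85/16, g_2 = qr + 1/3q + 4/3.

Reduce h = -5pqr - 5/3pq - 20/3p modulo G:
  leading term pqr: subtract (-5p)·g_2 from -5pqr - 5/3pq - 20/3p → 0
  normal form = 0.
Since the normal form is 0, h ∈ I.

Ideal membership is decidable via reduction modulo a Gröbner basis.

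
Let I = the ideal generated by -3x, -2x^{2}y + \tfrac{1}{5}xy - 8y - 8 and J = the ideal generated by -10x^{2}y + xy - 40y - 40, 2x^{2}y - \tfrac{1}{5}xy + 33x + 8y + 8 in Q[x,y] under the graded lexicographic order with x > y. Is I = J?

Yes, the ideals are equal.

Equality of ideals is decidable: compute both reduced Gröbner bases (unique for the ordering) and check whether they agree.
Buchberger on the first generating set:
f_1 = -3x, LT = x.
f_2 = -2x^{2}y + \tfrac{1}{5}xy - 8y - 8, LT = x^{2}y.

S(f_1,f_2): lcm = x^{2}y. S = \tfrac{1}{10}xy - 4y - 4.
  reduce S modulo (f_1, f_2):
  remainder -4y - 4 ≠ 0; add g_3 = -4y - 4 to the basis.

The other S-polynomials (S(f_1,g_3), S(f_2,g_3)) all reduce to 0 modulo the current basis, so we have a Gröbner basis.
Inter-reduce: drop elements whose leading term is divisible by another's, tail-reduce, and make monic.
Reduced Gröbner basis: {x, y + 1}.

Buchberger on the second generating set:
h_1 = -10x^{2}y + xy - 40y - 40, LT = x^{2}y.
h_2 = 2x^{2}y - \tfrac{1}{5}xy + 33x + 8y + 8, LT = x^{2}y.

S(h_1,h_2): lcm = x^{2}y. S = -\tfrac{33}{2}x.
  reduce S modulo (h_1, h_2):
  remainder -\tfrac{33}{2}x ≠ 0; add k_3 = -\tfrac{33}{2}x to the basis.

S(h_1,k_3): lcm = x^{2}y. S = -\tfrac{1}{10}xy + 4y + 4.
  reduce S modulo (h_1, h_2, k_3):
  remainder 4y + 4 ≠ 0; add k_4 = 4y + 4 to the basis.

The other S-polynomials (S(h_2,k_3), S(h_1,k_4), S(h_2,k_4), S(k_3,k_4)) all reduce to 0 modulo the current basis, so we have a Gröbner basis.
Inter-reduce: drop elements whose leading term is divisible by another's, tail-reduce, and make monic.
Reduced Gröbner basis: {x, y + 1}.

Same reduced basis, so the two generating sets span the same ideal.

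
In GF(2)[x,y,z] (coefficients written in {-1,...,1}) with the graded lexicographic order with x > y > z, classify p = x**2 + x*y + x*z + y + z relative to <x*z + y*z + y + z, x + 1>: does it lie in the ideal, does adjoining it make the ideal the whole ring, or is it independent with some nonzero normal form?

First compute the reduced Gröbner basis of I by Buchberger's algorithm.
f_1 = x*z + y*z + y + z, LT = x*z.
f_2 = x + 1, LT = x.

S(f_1,f_2): lcm = x*z. S = y*z + y.
  leading term y*z: no divisor's leading term divides it; move y*z to the remainder.
  leading term y: no divisor's leading term divides it; move y to the remainder.
  remainder y*z + y ≠ 0; add h_3 = y*z + y to the basis.

The other S-polynomials (S(f_1,h_3), S(f_2,h_3)) all reduce to 0 modulo the current basis, so we have a Gröbner basis.
Inter-reduce: drop elements whose leading term is divisible by another's, tail-reduce, and make monic.
Reduced Gröbner basis: {y*z + y, x + 1}.
Label its elements g_1 = y*z + y, g_2 = x + 1.

Reduce p = x**2 + x*y + x*z + y + z modulo G:
  leading term x**2: subtract (x)·g_2 from x**2 + x*y + x*z + y + z → x*y + x*z + x + y + z
  leading term x*y: subtract (y)·g_2 from x*y + x*z + x + y + z → x*z + x + z
  leading term x*z: subtract (z)·g_2 from x*z + x + z → x
  leading term x: subtract (1)·g_2 from x → 1
  leading term 1: no divisor's leading term divides it; move 1 to the remainder.
  normal form = 1.
The normal form is nonzero, so p ∉ I. Since p minus its normal form lies in I, I + (p) = I + (r) where r = 1; decide whether this ideal is the whole ring.
Here r = 1 is a nonzero constant, hence a unit: 1 ∈ I + (p), the Gröbner basis of I + (p) is {1}, and the enlarged system has no common solution — adjoining p is inconsistent.

The remainder on division by a Gröbner basis is unique — it is the normal form.

Adjoining x**2 + x*y + x*z + y + z makes the ideal the whole ring: the system is inconsistent.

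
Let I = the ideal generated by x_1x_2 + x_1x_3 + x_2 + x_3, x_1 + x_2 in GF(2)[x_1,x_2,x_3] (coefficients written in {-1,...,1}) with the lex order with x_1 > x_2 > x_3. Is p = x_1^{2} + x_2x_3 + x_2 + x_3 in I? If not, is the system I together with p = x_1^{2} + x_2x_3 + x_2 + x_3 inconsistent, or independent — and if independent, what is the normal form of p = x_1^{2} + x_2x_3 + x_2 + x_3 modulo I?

x_1^{2} + x_2x_3 + x_2 + x_3 lies in I (it reduces to 0).

First compute the reduced Gröbner basis of I by Buchberger's algorithm.
f_1 = x_1x_2 + x_1x_3 + x_2 + x_3, LT = x_1x_2.
f_2 = x_1 + x_2, LT = x_1.

S(f_1,f_2): lcm = x_1x_2. S = x_1x_3 + x_2^{2} + x_2 + x_3.
  leading term x_1x_3: subtract (x_3)·f_2 from x_1x_3 + x_2^{2} + x_2 + x_3 → x_2^{2} + x_2x_3 + x_2 + x_3
  leading term x_2^{2}: no divisor's leading term divides it; move x_2^{2} to the remainder.
  leading term x_2x_3: no divisor's leading term divides it; move x_2x_3 to the remainder.
  leading term x_2: no divisor's leading term divides it; move x_2 to the remainder.
  leading term x_3: no divisor's leading term divides it; move x_3 to the remainder.
  remainder x_2^{2} + x_2x_3 + x_2 + x_3 ≠ 0; add h_3 = x_2^{2} + x_2x_3 + x_2 + x_3 to the basis.

S(f_1,h_3): lcm = x_1x_2^{2}. S = x_1x_2 + x_1x_3 + x_2^{2} + x_2x_3.
  leading term x_1x_2: subtract (1)·f_1 from x_1x_2 + x_1x_3 + x_2^{2} + x_2x_3 → x_2^{2} + x_2x_3 + x_2 + x_3
  leading term x_2^{2}: subtract (1)·h_3 from x_2^{2} + x_2x_3 + x_2 + x_3 → 0
  remainder 0.

S(f_2,h_3): leading monomials are coprime, so the S-polynomial reduces to 0 (Buchberger's first criterion).
Every S-polynomial of the final basis reduces to 0, so we have a Gröbner basis.
Inter-reduce: drop elements whose leading term is divisible by another's, tail-reduce, and make monic.
Reduced Gröbner basis: {x_1 + x_2, x_2^{2} + x_2x_3 + x_2 + x_3}.
Label its elements g_1 = x_1 + x_2, g_2 = x_2^{2} + x_2x_3 + x_2 + x_3.

Reduce p = x_1^{2} + x_2x_3 + x_2 + x_3 modulo G:
  leading term x_1^{2}: subtract (x_1)·g_1 from x_1^{2} + x_2x_3 + x_2 + x_3 → x_1x_2 + x_2x_3 + x_2 + x_3
  leading term x_1x_2: subtract (x_2)·g_1 from x_1x_2 + x_2x_3 + x_2 + x_3 → x_2^{2} + x_2x_3 + x_2 + x_3
  leading term x_2^{2}: subtract (1)·g_2 from x_2^{2} + x_2x_3 + x_2 + x_3 → 0
  normal form = 0.
Since the normal form is 0, p ∈ I.

Ideal membership is decidable via reduction modulo a Gröbner basis.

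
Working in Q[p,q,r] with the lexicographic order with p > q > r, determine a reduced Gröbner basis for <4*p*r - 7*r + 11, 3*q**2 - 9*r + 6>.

f_1 = 4*p*r - 7*r + 11, LT = p*r.
f_2 = 3*q**2 - 9*r + 6, LT = q**2.

The S-polynomials (S(f_1,f_2)) all reduce to 0 modulo the current basis, so we have a Gröbner basis.

G = {p*r - 7/4*r + 11/4, q**2 - 3*r + 2}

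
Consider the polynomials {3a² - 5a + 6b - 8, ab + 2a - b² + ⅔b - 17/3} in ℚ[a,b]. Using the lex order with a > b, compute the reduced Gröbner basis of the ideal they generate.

G = {a + 1/11b³ - 3/11b² + 89/99b - 269/99, b⁴ - b³ + 134/9b² - 157/9b + 23/9}

Buchberger's algorithm terminates because the ascending chain of leading-term ideals stabilizes.

f_1 = 3a² - 5a + 6b - 8, LT = a².
f_2 = ab + 2a - b² + ⅔b - 17/3, LT = ab.

S(f_1,f_2): lcm = a²b. S = -2a² + ab² - 7/3ab + 17/3a + 2b² - 8/3b.
  leading term a²: subtract (-⅔)·f_1 from -2a² + ab² - 7/3ab + 17/3a + 2b² - 8/3b → ab² - 7/3ab + 7/3a + 2b² + 4/3b - 16/3
  leading term ab²: subtract (b)·f_2 from ab² - 7/3ab + 7/3a + 2b² + 4/3b - 16/3 → -13/3ab + 7/3a + b³ + 4/3b² + 7b - 16/3
  leading term ab: subtract (-13/3)·f_2 from -13/3ab + 7/3a + b³ + 4/3b² + 7b - 16/3 → 11a + b³ - 3b² + 89/9b - 269/9
  leading term a: no divisor's leading term divides it; move 11a to the remainder.
  leading term b³: no divisor's leading term divides it; move b³ to the remainder.
  leading term b²: no divisor's leading term divides it; move -3b² to the remainder.
  leading term b: no divisor's leading term divides it; move 89/9b to the remainder.
  leading term 1: no divisor's leading term divides it; move -269/9 to the remainder.
  remainder 11a + b³ - 3b² + 89/9b - 269/9 ≠ 0; add g_3 = 11a + b³ - 3b² + 89/9b - 269/9 to the basis.

S(f_1,g_3): lcm = a². S = -1/11ab³ + 3/11ab² - 89/99ab + 104/99a + 2b - 8/3.
  leading term ab³: subtract (-1/11b²)·f_2 from -1/11ab³ + 3/11ab² - 89/99ab + 104/99a + 2b - 8/3 → 5/11ab² - 89/99ab + 104/99a - 1/11b⁴ + 2/33b³ - 17/33b² + 2b - 8/3
  leading term ab²: subtract (5/11b)·f_2 from 5/11ab² - 89/99ab + 104/99a - 1/11b⁴ + 2/33b³ - 17/33b² + 2b - 8/3 → -179/99ab + 104/99a - 1/11b⁴ + 17/33b³ - 9/11b² + 151/33b - 8/3
  leading term ab: subtract (-179/99)·f_2 from -179/99ab + 104/99a - 1/11b⁴ + 17/33b³ - 9/11b² + 151/33b - 8/3 → 14/3a - 1/11b⁴ + 17/33b³ - 260/99b² + 1717/297b - 3835/297
  leading term a: subtract (14/33)·g_3 from 14/3a - 1/11b⁴ + 17/33b³ - 260/99b² + 1717/297b - 3835/297 → -1/11b⁴ + 1/11b³ - 134/99b² + 157/99b - 23/99
  leading term b⁴: no divisor's leading term divides it; move -1/11b⁴ to the remainder.
  leading term b³: no divisor's leading term divides it; move 1/11b³ to the remainder.
  leading term b²: no divisor's leading term divides it; move -134/99b² to the remainder.
  leading term b: no divisor's leading term divides it; move 157/99b to the remainder.
  leading term 1: no divisor's leading term divides it; move -23/99 to the remainder.
  remainder -1/11b⁴ + 1/11b³ - 134/99b² + 157/99b - 23/99 ≠ 0; add g_4 = -1/11b⁴ + 1/11b³ - 134/99b² + 157/99b - 23/99 to the basis.

The other S-polynomials (S(f_2,g_3), S(f_1,g_4), S(f_2,g_4), S(g_3,g_4)) all reduce to 0 modulo the current basis, so we have a Gröbner basis.
Inter-reduce: drop elements whose leading term is divisible by another's, tail-reduce, and make monic.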